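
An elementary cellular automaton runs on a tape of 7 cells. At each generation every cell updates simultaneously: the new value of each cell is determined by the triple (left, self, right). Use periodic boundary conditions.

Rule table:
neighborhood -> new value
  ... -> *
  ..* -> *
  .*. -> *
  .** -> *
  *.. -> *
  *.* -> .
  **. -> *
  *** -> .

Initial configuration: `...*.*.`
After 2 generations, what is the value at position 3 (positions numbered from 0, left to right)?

*

****.**
...*.*.
position 3 holds *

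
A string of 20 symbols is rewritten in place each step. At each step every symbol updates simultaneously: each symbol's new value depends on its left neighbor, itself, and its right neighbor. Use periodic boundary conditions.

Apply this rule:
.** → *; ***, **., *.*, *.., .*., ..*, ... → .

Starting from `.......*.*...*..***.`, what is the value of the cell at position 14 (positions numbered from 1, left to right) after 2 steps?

................*...
....................
position 14 holds .

.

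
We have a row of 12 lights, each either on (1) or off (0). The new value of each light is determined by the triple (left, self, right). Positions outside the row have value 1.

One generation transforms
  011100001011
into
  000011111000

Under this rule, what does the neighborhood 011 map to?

At position 1 the neighborhood is 011; the next row has 0 there.

0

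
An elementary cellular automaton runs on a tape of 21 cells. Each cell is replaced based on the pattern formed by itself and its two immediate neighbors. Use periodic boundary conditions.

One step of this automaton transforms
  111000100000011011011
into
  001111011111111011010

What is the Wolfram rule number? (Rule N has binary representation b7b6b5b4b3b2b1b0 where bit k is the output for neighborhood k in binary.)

position 0: 111 → 0  (bit 7 = 0)
position 2: 110 → 1  (bit 6 = 1)
position 15: 101 → 0  (bit 5 = 0)
position 3: 100 → 1  (bit 4 = 1)
position 13: 011 → 1  (bit 3 = 1)
position 6: 010 → 0  (bit 2 = 0)
position 5: 001 → 1  (bit 1 = 1)
position 4: 000 → 1  (bit 0 = 1)
bits b7..b0 = 01011011 = 91

91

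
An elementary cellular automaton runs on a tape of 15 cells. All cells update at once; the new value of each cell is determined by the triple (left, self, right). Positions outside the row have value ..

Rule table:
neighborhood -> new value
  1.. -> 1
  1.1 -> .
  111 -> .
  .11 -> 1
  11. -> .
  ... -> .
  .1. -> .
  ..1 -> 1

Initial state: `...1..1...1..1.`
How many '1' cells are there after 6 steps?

2

step 1: ..1.11.1.1.11.1
step 2: .1..1......1...
step 3: 1.11.1....1.1..
step 4: ..1...1..1...1.
step 5: .1.1.1.11.1.1.1
step 6: 1......1.......
count of 1: 2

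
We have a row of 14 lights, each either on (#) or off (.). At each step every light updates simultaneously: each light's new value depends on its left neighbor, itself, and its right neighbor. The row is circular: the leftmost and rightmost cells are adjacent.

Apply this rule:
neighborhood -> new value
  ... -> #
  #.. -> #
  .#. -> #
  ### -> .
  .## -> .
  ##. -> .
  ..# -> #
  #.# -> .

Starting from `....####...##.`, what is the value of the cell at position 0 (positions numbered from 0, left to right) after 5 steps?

#

####....###..#
....####...##.  (repeats step 0; period 2)
step 5: ####....###..#
position 0 holds #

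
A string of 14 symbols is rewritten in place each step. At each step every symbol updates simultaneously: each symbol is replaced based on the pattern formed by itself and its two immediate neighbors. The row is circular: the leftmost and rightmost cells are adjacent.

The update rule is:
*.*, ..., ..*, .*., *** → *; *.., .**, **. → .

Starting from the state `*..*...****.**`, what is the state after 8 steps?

.*..***..*..*.

..**.**.**.*.*
.*..*..*..****
**.**.**.*.**.
..*..*..***..*
.**.**.*.*..**
*..*..****.*..
*.**.*.**.**.*
.*..***..*..*.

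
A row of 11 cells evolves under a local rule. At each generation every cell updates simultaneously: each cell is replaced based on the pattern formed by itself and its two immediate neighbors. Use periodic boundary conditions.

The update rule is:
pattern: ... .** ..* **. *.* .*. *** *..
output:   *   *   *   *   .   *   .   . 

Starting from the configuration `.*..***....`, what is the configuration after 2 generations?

**.**.*.***
.*.**.*.*..

.*.**.*.*..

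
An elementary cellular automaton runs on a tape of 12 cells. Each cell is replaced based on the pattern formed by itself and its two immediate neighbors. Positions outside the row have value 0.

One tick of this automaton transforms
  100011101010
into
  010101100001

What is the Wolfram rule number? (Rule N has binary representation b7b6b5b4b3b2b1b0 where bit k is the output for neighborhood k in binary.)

position 5: 111 → 1  (bit 7 = 1)
position 6: 110 → 1  (bit 6 = 1)
position 7: 101 → 0  (bit 5 = 0)
position 1: 100 → 1  (bit 4 = 1)
position 4: 011 → 0  (bit 3 = 0)
position 0: 010 → 0  (bit 2 = 0)
position 3: 001 → 1  (bit 1 = 1)
position 2: 000 → 0  (bit 0 = 0)
bits b7..b0 = 11010010 = 210

210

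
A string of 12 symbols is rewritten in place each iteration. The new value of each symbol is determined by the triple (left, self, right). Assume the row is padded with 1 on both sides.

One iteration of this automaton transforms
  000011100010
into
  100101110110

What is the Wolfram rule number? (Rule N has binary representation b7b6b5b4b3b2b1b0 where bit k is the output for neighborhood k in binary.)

position 5: 111 → 1  (bit 7 = 1)
position 6: 110 → 1  (bit 6 = 1)
position 11: 101 → 0  (bit 5 = 0)
position 0: 100 → 1  (bit 4 = 1)
position 4: 011 → 0  (bit 3 = 0)
position 10: 010 → 1  (bit 2 = 1)
position 3: 001 → 1  (bit 1 = 1)
position 1: 000 → 0  (bit 0 = 0)
bits b7..b0 = 11010110 = 214

214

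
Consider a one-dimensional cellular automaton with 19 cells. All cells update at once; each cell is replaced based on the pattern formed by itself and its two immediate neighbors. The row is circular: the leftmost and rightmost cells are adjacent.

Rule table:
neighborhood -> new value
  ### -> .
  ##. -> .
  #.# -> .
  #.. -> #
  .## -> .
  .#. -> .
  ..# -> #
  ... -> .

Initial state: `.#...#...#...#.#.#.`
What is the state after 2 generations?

#.#.#.#.#.#.#.....#
.............#...#.

.............#...#.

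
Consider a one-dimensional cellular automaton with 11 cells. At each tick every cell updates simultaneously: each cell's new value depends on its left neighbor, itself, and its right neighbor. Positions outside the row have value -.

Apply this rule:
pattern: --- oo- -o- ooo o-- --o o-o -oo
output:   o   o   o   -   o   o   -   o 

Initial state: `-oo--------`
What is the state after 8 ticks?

o---------o

ooooooooooo
o---------o
ooooooooooo  (repeats tick 1; period 2)
tick 8: o---------o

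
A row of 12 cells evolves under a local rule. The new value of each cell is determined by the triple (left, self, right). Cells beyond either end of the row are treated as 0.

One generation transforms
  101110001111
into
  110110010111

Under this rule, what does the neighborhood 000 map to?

At position 6 the neighborhood is 000; the next row has 0 there.

0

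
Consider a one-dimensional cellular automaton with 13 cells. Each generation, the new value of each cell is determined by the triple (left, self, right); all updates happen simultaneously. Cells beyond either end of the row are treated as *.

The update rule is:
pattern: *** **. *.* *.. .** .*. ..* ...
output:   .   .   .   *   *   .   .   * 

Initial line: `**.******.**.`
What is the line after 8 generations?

*.*..*.*..**.

generation 1: ...*......*..
generation 2: **..*****..*.
generation 3: ..*.*....*...
generation 4: *....***..**.
generation 5: .***.*..*.*..
generation 6: .*....*....*.
generation 7: ..***..***...
generation 8: *.*..*.*..**.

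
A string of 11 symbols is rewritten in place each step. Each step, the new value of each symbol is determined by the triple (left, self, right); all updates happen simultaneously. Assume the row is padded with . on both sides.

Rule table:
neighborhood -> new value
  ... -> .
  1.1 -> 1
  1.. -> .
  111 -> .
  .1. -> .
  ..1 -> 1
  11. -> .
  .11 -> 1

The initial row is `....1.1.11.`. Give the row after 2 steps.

step 1: ...1.1.11..
step 2: ..1.1.11...

..1.1.11...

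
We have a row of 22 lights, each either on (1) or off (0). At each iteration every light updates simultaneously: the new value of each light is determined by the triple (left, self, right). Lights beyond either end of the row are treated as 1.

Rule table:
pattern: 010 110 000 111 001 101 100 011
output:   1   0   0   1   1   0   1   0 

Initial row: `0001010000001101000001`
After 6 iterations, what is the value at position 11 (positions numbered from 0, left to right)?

0

1011011000010001100010
0000000100111010010110
1000001111010011110000
0100010110011101101001
0110110001101000001110
0000001010001100010100
position 11 holds 0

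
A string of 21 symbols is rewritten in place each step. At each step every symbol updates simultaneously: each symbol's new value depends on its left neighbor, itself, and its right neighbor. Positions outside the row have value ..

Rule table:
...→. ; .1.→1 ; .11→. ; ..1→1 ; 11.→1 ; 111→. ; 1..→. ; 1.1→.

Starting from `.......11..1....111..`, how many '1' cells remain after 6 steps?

10

......1.1.11...1..1..
.....11.1..1..11.11..
....1.1.1.11.1.1..1..
...11.1.1..1.1.1.11..
..1.1.1.1.11.1.1..1..
.11.1.1.1..1.1.1.11..
count of 1: 10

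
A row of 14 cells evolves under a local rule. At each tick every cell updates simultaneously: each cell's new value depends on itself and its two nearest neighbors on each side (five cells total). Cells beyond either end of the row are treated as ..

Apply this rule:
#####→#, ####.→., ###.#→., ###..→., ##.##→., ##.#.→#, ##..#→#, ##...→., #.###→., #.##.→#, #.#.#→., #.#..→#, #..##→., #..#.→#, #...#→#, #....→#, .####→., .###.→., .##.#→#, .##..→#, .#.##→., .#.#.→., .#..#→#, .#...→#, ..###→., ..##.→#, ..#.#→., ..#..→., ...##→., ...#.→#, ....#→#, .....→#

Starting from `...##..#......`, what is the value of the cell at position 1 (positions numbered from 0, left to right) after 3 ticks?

##.####.######
##........##..
##.######.##.#
position 1 holds #

#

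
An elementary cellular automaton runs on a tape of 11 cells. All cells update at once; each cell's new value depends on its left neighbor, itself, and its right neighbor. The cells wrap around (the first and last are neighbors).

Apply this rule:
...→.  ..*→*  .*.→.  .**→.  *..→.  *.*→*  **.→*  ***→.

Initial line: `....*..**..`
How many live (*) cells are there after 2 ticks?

3

tick 1: ...*..*.*..
tick 2: ..*..*.*...
count of *: 3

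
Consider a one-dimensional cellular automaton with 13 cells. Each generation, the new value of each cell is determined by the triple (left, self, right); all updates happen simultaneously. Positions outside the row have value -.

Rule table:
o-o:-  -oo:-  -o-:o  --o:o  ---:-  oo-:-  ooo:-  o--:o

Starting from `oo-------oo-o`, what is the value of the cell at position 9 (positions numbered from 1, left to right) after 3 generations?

-

--o-----o---o
-ooo---ooo-oo
o---o-o------
position 9 holds -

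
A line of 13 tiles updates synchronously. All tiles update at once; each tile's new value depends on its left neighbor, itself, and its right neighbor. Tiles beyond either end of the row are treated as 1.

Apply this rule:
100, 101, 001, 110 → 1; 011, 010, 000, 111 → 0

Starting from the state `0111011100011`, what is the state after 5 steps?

1001100110100
1110111011011
0011001101100
1101110110111
0110011011000

0110011011000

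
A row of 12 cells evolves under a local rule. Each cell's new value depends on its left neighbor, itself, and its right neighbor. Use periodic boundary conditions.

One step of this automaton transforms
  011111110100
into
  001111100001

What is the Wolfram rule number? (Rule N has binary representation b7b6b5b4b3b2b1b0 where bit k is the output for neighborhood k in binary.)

position 2: 111 → 1  (bit 7 = 1)
position 7: 110 → 0  (bit 6 = 0)
position 8: 101 → 0  (bit 5 = 0)
position 10: 100 → 0  (bit 4 = 0)
position 1: 011 → 0  (bit 3 = 0)
position 9: 010 → 0  (bit 2 = 0)
position 0: 001 → 0  (bit 1 = 0)
position 11: 000 → 1  (bit 0 = 1)
bits b7..b0 = 10000001 = 129

129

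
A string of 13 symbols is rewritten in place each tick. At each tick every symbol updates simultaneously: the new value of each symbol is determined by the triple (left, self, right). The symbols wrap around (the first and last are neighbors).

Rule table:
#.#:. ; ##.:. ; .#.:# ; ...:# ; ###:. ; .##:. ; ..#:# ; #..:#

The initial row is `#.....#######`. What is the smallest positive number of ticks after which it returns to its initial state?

tick 1: .#####.......
tick 2: #.....#######

2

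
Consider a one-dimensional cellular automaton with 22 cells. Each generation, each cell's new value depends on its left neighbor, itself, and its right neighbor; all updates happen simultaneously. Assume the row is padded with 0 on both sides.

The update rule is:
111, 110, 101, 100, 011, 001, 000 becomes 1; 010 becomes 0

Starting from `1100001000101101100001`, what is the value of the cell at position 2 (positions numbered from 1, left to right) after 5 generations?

1111110111011111111110
1111111111111111111111
1111111111111111111111  (fixed point — unchanged through generation 5)
position 2 holds 1

1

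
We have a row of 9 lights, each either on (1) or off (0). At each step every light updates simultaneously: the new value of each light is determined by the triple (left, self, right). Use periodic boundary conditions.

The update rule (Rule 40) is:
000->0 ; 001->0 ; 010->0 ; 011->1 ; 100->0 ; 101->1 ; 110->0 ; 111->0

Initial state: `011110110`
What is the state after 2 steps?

step 1: 010001100
step 2: 000001000

000001000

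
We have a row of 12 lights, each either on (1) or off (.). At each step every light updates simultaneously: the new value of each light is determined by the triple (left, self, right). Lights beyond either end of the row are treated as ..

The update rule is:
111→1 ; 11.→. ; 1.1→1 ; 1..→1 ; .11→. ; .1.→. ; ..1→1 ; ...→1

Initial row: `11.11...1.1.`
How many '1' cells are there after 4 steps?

..1..111.1.1
11.11.1.1.1.
..1..1.1.1.1
11.11.1.1.1.
count of 1: 7

7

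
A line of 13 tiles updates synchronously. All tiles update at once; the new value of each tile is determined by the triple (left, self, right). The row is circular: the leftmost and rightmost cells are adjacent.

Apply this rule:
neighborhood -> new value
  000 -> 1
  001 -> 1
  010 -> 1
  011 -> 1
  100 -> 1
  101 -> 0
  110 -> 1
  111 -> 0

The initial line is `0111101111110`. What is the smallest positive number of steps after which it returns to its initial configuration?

2

1100101000011
0111101111110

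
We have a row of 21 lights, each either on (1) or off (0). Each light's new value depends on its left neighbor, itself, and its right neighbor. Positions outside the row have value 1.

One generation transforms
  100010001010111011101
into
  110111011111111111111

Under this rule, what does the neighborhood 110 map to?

At position 0 the neighborhood is 110; the next row has 1 there.

1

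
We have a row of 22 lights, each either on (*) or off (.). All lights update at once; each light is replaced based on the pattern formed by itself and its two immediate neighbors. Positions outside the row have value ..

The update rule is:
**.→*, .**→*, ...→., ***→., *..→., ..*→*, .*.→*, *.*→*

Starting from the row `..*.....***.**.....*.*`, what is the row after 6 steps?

.**....**.****....****
***...*****..*...**..*
*.*..**...*.**..***.**
***.***..*****.**.****
*.***.*.**...******..*
***.******..**....*.**

***.******..**....*.**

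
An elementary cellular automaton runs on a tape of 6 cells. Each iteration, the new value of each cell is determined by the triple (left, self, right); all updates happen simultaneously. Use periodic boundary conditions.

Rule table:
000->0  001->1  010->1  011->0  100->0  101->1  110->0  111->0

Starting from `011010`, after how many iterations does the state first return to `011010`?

3

iteration 1: 100110
iteration 2: 101001
iteration 3: 011010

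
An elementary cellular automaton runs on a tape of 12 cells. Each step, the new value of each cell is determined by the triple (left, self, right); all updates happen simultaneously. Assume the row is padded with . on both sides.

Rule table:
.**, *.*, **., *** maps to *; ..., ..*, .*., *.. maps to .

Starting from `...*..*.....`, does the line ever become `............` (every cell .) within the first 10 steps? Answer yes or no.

yes

step 1: ............
all cells are . at step 1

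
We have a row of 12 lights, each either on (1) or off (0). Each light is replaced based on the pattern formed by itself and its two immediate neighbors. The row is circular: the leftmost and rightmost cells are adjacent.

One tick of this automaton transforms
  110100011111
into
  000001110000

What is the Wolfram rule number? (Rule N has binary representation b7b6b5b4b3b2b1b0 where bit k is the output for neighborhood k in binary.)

11

position 0: 111 → 0  (bit 7 = 0)
position 1: 110 → 0  (bit 6 = 0)
position 2: 101 → 0  (bit 5 = 0)
position 4: 100 → 0  (bit 4 = 0)
position 7: 011 → 1  (bit 3 = 1)
position 3: 010 → 0  (bit 2 = 0)
position 6: 001 → 1  (bit 1 = 1)
position 5: 000 → 1  (bit 0 = 1)
bits b7..b0 = 00001011 = 11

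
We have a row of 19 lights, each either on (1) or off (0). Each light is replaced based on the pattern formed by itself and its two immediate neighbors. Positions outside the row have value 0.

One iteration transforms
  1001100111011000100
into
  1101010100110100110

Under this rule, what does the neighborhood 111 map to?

At position 8 the neighborhood is 111; the next row has 0 there.

0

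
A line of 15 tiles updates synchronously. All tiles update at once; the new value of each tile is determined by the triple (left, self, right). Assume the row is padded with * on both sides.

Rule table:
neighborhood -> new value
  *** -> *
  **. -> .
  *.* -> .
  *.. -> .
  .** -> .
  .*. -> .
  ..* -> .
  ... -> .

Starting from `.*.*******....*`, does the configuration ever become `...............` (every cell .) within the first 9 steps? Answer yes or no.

step 1: ....*****......
step 2: .....***.......
step 3: ......*........
step 4: ...............
all cells are . at step 4

yes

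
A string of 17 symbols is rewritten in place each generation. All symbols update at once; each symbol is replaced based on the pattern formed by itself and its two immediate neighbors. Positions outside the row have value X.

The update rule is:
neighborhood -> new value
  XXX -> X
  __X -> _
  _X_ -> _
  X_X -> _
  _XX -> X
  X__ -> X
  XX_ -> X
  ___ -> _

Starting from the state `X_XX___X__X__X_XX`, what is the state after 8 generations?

generation 1: X_XXX___X__X___XX
generation 2: X_XXXX___X__X__XX
generation 3: X_XXXXX___X__X_XX
generation 4: X_XXXXXX___X___XX
generation 5: X_XXXXXXX___X__XX
generation 6: X_XXXXXXXX___X_XX
generation 7: X_XXXXXXXXX____XX
generation 8: X_XXXXXXXXXX___XX

X_XXXXXXXXXX___XX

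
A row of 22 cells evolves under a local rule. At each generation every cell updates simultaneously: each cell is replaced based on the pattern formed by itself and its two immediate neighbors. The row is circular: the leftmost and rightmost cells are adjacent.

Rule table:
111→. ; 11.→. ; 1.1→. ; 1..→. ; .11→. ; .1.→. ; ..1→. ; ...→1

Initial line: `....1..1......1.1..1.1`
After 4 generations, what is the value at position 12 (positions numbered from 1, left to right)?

.

generation 1: .11......1111.........
generation 2: ....1111......11111111
generation 3: .11......1111.........  (repeats generation 1; period 2)
generation 4: ....1111......11111111
position 12 holds .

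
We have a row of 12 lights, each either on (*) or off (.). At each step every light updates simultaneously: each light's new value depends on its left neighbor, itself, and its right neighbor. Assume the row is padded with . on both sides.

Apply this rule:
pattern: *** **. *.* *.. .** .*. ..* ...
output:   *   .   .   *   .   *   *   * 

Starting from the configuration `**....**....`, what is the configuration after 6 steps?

*.********.*

..****..****
**.**.**.**.
...........*
************
.**********.
*.********.*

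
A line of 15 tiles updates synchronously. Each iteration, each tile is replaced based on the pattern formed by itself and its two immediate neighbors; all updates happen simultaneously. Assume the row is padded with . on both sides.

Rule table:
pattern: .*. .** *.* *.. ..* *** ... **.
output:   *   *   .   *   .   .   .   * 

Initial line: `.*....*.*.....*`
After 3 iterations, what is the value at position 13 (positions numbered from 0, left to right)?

.**...*.**....*
.***..*.***...*
.*.**.*.*.**..*
position 13 holds .

.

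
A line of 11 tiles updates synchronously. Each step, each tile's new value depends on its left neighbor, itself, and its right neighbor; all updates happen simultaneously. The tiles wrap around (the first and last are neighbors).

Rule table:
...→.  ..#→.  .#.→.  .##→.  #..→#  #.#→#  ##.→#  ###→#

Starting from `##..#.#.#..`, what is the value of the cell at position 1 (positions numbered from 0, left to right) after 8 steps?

.##..#.#.#.
..##..#.#.#
#..##..#.#.
.#..##..#.#
#.#..##..#.
.#.#..##..#
#.#.#..##..
.#.#.#..##.
position 1 holds #

#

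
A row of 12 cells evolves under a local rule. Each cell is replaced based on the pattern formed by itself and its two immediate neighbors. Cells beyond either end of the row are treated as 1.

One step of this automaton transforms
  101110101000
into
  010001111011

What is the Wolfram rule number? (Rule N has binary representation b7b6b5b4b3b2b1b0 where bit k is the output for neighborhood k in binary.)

39

position 3: 111 → 0  (bit 7 = 0)
position 0: 110 → 0  (bit 6 = 0)
position 1: 101 → 1  (bit 5 = 1)
position 9: 100 → 0  (bit 4 = 0)
position 2: 011 → 0  (bit 3 = 0)
position 6: 010 → 1  (bit 2 = 1)
position 11: 001 → 1  (bit 1 = 1)
position 10: 000 → 1  (bit 0 = 1)
bits b7..b0 = 00100111 = 39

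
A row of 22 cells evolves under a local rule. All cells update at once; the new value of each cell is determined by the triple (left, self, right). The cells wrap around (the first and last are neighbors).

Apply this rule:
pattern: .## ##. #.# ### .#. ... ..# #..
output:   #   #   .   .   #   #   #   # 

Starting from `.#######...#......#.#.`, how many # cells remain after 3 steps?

16

##.....############.##
.#######..........#.#.
##.....############.##
count of #: 16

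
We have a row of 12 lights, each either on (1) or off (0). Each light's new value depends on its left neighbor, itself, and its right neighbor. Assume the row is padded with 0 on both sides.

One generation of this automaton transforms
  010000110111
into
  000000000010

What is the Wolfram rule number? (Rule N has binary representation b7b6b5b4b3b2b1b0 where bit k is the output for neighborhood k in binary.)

position 10: 111 → 1  (bit 7 = 1)
position 7: 110 → 0  (bit 6 = 0)
position 8: 101 → 0  (bit 5 = 0)
position 2: 100 → 0  (bit 4 = 0)
position 6: 011 → 0  (bit 3 = 0)
position 1: 010 → 0  (bit 2 = 0)
position 0: 001 → 0  (bit 1 = 0)
position 3: 000 → 0  (bit 0 = 0)
bits b7..b0 = 10000000 = 128

128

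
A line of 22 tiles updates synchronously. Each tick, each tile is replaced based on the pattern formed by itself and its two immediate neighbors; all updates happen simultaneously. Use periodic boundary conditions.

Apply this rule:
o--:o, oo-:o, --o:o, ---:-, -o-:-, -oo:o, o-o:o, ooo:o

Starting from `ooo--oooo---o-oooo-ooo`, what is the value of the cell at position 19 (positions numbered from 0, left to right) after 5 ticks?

tick 1: oooooooooo-o-ooooooooo
tick 2: ooooooooooo-oooooooooo
tick 3: oooooooooooooooooooooo
tick 4: oooooooooooooooooooooo  (fixed point — unchanged through tick 5)
position 19 holds o

o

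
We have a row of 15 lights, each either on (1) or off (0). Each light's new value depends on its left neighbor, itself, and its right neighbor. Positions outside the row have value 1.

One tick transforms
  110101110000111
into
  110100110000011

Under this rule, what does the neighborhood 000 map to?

0

At position 9 the neighborhood is 000; the next row has 0 there.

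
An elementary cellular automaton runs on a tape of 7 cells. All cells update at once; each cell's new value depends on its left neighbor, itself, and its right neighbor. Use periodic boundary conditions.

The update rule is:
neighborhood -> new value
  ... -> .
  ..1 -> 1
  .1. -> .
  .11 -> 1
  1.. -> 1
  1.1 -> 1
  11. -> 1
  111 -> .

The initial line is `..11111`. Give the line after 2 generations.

..11.11

111...1
..11.11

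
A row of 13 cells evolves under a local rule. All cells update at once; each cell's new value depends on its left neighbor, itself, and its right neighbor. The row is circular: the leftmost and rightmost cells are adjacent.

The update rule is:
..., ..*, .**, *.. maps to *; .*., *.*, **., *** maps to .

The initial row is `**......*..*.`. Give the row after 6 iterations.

*.******.**..
..*......*.**
**.******..*.
*..*.....**..
.**.******.**
.*..*......*.

.*..*......*.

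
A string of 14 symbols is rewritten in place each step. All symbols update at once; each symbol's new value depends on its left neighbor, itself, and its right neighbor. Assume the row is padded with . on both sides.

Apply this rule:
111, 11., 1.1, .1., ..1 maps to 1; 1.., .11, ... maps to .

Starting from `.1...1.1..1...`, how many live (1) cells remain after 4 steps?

9

step 1: 11..1111.11...
step 2: .1.1.1111.1...
step 3: 11111.11111...
step 4: .11111.1111...
count of 1: 9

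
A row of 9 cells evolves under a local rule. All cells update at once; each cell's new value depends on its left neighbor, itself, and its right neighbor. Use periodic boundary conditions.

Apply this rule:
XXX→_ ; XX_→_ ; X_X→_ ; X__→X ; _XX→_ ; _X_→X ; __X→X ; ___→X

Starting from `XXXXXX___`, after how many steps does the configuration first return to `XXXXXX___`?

2

______XXX
XXXXXX___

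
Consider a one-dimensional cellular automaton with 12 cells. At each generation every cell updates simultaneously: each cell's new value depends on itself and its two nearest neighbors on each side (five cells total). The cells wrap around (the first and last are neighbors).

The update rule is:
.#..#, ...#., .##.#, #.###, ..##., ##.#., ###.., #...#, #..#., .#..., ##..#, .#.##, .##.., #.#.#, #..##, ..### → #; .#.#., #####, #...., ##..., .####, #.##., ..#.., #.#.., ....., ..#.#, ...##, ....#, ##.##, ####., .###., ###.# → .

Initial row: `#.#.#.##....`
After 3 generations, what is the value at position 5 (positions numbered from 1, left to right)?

#

..#.##.#...#
##.#.##.###.
.####.#.#...
position 5 holds #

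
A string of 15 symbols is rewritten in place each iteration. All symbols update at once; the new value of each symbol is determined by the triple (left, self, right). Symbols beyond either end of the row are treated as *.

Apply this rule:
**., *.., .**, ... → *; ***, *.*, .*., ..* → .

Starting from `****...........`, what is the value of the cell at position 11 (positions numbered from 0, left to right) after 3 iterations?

*

iteration 1: ...***********.
iteration 2: **.*.........*.
iteration 3: .*..********...
position 11 holds *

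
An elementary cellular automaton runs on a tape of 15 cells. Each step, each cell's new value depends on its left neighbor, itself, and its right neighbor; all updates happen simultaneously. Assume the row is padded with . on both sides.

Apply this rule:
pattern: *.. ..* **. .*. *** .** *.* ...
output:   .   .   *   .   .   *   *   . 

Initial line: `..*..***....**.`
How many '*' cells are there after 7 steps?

2

.....*.*....**.
......*.....**.
............**.
............**.  (fixed point — unchanged through step 7)
count of *: 2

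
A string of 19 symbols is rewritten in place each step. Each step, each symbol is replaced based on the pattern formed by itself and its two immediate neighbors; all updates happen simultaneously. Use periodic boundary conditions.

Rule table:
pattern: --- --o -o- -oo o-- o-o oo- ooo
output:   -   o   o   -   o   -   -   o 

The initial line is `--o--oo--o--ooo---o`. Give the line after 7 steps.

ooooo--ooooo-o-o-oo
oooo-oo-ooo--o-o--o
ooo------o-ooo-ooo-
-o-o----oo--o---o--
oo-oo--o--oooo-ooo-
-----ooooo-oo---o--
----o-ooo----o-ooo-

----o-ooo----o-ooo-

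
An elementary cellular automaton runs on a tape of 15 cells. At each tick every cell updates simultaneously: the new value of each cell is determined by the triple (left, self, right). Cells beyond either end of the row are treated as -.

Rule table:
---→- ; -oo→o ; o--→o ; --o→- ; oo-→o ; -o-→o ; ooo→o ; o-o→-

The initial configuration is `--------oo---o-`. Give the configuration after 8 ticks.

--------ooo--oo
--------oooo-oo
--------oooo-oo  (fixed point — unchanged through tick 8)

--------oooo-oo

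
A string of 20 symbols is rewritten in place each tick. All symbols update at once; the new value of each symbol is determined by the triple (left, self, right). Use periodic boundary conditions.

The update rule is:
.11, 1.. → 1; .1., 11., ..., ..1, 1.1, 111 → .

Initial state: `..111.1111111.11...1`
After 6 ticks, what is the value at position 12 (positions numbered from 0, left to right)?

.

1.1...1.......1.1...
...1...1.........1..
....1...1.........1.
.....1...1.........1
1.....1...1.........
.1.....1...1........
position 12 holds .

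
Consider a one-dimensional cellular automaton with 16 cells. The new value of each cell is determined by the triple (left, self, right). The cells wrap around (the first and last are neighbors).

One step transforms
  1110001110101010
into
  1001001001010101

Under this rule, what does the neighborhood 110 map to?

0

At position 2 the neighborhood is 110; the next row has 0 there.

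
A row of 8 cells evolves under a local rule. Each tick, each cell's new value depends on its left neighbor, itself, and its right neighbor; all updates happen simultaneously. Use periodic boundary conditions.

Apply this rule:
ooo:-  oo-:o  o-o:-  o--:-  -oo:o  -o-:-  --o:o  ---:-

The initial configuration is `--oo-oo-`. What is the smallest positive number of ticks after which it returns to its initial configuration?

-ooo-oo-
oo-o-oo-
oo---oo-
oo--ooo-
oo-oo-o-
oo-oo---
oo-oo--o
-o-oo-oo
---oo-oo
--ooo-oo
-oo-o-oo
-oo---oo
-oo--ooo
-oo-oo-o
-oo-oo--
ooo-oo--
o-o-oo-o
o---oo-o
o--ooo-o
o-oo-o-o
o-oo---o
o-oo--oo
o-oo-oo-
--oo-oo-

24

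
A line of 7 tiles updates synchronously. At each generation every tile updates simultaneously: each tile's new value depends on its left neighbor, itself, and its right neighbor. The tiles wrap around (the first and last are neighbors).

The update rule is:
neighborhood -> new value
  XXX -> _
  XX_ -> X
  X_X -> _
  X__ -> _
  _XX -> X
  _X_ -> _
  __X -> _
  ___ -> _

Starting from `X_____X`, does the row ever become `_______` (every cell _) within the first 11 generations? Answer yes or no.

X_____X  (fixed point — unchanged through generation 11)
generation 11 is X_____X, still not uniform _

no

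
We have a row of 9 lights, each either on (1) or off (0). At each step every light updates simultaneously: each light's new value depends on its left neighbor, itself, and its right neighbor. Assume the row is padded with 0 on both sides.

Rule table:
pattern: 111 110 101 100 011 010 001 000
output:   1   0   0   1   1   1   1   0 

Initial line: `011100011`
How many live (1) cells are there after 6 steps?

5

111010110
110010101
101110101
101100101
101011101
101011001
count of 1: 5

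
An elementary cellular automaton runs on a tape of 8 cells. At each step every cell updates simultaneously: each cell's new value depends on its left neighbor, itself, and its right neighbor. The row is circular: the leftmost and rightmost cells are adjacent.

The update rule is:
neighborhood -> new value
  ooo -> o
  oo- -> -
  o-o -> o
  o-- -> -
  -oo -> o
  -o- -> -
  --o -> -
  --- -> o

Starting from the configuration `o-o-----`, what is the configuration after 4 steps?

oo-o---o

-o--ooo-
----oo--
ooo-o--o
oo-o---o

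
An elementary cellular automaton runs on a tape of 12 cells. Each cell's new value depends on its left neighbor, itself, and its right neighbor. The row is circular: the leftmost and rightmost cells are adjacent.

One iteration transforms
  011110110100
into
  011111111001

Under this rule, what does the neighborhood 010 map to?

0

At position 9 the neighborhood is 010; the next row has 0 there.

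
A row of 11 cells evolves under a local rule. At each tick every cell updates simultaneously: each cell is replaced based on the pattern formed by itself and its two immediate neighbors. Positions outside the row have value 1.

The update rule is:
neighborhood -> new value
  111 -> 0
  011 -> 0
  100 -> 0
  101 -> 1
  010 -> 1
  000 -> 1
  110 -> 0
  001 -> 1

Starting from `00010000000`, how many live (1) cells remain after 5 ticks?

9

01110111111
10001000000
00111011111
01000100000
11011101111
count of 1: 9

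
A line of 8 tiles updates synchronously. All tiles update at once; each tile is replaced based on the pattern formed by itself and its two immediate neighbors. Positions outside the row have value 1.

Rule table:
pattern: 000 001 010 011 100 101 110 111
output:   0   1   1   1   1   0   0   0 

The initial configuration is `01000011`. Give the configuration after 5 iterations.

01100110
01011100
01010011
01011110
01010000

01010000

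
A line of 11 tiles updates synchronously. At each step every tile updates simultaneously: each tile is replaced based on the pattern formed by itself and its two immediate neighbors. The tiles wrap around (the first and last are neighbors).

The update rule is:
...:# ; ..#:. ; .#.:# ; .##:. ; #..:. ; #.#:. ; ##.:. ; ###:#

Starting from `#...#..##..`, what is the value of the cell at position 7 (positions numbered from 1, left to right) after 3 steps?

#.#.#......
#.#.#.####.
#.#.#..##..
position 7 holds .

.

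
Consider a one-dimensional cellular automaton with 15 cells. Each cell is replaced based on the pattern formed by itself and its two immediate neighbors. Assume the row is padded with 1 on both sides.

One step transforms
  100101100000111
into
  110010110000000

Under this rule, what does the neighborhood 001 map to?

At position 2 the neighborhood is 001; the next row has 0 there.

0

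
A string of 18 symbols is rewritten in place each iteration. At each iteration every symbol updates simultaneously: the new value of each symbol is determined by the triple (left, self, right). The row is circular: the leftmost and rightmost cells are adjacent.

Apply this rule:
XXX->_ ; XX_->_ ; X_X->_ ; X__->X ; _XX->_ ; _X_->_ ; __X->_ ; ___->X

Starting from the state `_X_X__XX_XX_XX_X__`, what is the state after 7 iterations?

_X___________XX___

____X___________XX
XXX__XXXXXXXXXX___
___X___________XX_
XX__XXXXXXXXXX___X
__X___________XX__
X__XXXXXXXXXX___XX
_X___________XX___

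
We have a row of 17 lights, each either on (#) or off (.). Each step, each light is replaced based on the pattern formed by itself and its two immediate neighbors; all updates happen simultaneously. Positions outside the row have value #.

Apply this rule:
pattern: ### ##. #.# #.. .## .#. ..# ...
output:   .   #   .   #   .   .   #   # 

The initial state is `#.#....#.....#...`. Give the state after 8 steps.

#..####.#####.###
###...#.....#....
..####.#####.####
##...#.....#.....
.####.#####.#####
....#.....#......
####.#####.######
...#.....#.......

...#.....#.......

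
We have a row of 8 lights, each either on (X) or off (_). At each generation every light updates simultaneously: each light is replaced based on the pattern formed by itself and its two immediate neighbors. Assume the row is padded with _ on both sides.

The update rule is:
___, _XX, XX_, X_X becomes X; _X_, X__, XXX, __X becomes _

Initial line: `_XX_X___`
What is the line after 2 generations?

_X_X__XX

_XXX__XX
_X_X__XX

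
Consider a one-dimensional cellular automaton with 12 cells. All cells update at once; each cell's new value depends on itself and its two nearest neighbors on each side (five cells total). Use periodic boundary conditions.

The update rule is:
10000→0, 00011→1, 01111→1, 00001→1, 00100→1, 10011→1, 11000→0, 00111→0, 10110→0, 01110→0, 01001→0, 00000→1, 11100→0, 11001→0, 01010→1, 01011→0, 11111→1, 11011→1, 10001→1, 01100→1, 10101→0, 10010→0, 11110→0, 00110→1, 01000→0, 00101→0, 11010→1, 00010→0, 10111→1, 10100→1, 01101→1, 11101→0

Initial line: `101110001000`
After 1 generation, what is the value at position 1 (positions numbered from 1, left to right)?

generation 1: 001000101010
position 1 holds 0

0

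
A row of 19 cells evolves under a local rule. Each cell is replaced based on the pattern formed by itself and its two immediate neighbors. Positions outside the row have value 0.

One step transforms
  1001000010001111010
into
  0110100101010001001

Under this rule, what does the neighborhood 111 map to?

At position 13 the neighborhood is 111; the next row has 0 there.

0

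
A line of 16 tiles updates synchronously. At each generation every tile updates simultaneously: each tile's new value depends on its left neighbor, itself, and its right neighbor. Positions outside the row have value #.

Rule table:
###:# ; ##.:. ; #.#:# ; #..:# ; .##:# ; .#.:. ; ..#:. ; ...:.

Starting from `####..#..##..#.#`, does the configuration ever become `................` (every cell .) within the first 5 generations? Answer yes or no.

no

###.#..#.#.#..##
##.#.#..#.#.#.##
#.#.#.#..#.#.###
.#.#.#.#..#.####
#.#.#.#.#..#####
generation 5 is #.#.#.#.#..#####, still not uniform .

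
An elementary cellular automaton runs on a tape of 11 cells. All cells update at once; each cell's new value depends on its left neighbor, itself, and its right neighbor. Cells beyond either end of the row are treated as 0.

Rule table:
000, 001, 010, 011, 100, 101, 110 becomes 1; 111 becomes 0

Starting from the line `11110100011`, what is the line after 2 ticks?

11110000001

10011111111
11110000001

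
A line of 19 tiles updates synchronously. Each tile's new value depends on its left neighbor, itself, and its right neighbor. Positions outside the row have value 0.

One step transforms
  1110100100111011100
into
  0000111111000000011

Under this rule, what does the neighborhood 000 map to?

1

At position 18 the neighborhood is 000; the next row has 1 there.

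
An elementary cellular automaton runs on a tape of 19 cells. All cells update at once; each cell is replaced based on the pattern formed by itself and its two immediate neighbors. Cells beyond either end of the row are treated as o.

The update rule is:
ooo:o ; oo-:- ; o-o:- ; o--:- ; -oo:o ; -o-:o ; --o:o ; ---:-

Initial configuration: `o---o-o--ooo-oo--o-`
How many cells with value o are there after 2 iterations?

---oo-o-ooo--o--oo-
--oo--o-oo--oo-oo--
count of o: 9

9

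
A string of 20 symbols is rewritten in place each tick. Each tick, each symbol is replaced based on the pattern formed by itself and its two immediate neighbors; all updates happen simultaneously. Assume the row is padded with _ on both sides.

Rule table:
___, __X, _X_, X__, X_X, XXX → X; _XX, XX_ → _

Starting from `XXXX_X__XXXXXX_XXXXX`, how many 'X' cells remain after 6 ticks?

16

tick 1: _XX_XXXX_XXXX_X_XXX_
tick 2: X__X_XX_X_XX_XXX_X_X
tick 3: XXXXX__XXX__X_X_XXXX
tick 4: _XXX_XX_X_XXXXXX_XX_
tick 5: X_X_X__XXX_XXXX_X__X
tick 6: XXXXXXX_X_X_XX_XXXXX
count of X: 16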